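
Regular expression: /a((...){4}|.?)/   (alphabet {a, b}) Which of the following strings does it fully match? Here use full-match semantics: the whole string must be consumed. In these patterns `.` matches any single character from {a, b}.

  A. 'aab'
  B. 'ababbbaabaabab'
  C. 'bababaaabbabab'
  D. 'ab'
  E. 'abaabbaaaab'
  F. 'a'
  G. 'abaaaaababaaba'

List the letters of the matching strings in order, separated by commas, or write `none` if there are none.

D, F

A. 'aab' → no match
B → no match
C → no match — must start with 'a'
D. 'ab' → match
E. 'abaabbaaaab' → no match
F. 'a' → match
G → no match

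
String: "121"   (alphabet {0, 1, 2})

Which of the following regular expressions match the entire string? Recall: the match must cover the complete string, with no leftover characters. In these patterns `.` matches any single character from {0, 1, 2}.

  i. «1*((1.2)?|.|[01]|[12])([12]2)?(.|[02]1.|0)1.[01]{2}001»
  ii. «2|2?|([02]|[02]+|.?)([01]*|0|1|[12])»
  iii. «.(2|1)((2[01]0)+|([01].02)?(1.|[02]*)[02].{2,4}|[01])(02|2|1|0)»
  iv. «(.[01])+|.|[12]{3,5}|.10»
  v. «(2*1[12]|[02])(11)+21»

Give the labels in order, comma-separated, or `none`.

iv

i → no match — must end with "001"
ii → no match
iii → no match
iv → match
v → no match — must end with "1121"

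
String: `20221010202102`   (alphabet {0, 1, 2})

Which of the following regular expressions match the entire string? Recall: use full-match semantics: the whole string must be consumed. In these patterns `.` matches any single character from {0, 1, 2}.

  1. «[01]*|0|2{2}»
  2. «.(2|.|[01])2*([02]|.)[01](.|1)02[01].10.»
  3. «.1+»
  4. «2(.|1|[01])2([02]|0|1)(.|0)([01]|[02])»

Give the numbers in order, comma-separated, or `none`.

2

1 → no match
2 → match
3 → no match — must end with `1`
4 → no match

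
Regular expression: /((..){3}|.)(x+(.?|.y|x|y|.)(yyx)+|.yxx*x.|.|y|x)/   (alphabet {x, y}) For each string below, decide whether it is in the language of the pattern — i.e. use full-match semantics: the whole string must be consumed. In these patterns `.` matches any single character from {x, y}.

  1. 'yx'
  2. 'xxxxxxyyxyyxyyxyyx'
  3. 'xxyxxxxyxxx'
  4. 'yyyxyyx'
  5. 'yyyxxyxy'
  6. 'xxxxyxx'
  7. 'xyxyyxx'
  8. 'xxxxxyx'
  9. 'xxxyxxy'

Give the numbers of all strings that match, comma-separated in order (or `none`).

1, 2, 3, 4, 6, 7, 8, 9

1. 'yx' → match
2 → match
3. 'xxyxxxxyxxx' → match
4. 'yyyxyyx' → match
5. 'yyyxxyxy' → no match
6. 'xxxxyxx' → match
7. 'xyxyyxx' → match
8. 'xxxxxyx' → match
9. 'xxxyxxy' → match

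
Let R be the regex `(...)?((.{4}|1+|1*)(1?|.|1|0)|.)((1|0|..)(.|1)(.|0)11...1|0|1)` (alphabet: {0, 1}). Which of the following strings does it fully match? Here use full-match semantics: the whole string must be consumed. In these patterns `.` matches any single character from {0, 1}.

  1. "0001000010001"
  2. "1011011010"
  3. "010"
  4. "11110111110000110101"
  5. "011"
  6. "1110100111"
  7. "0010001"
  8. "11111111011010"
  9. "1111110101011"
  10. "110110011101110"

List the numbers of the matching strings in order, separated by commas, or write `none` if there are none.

1 → no match
2. "1011011010" → no match
3. "010" → no match
4 → no match
5. "011" → no match
6. "1110100111" → no match
7. "0010001" → no match
8 → no match
9 → no match
10 → no match

none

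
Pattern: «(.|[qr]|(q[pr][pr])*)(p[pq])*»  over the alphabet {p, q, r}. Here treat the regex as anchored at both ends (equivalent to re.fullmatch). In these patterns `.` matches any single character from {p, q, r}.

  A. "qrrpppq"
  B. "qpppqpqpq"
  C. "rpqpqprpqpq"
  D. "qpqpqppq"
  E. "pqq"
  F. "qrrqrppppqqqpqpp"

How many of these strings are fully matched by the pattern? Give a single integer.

2

A. "qrrpppq" → match
B. "qpppqpqpq" → match
C. "rpqpqprpqpq" → no match
D. "qpqpqppq" → no match
E. "pqq" → no match
F → no match
Total matched: 2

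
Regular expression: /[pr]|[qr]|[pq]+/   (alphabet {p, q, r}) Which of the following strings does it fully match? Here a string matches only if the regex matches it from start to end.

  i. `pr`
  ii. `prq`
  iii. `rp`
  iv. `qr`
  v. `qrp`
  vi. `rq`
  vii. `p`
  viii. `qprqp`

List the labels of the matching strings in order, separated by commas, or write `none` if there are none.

vii

i. `pr` → no match
ii. `prq` → no match
iii. `rp` → no match
iv. `qr` → no match
v. `qrp` → no match
vi. `rq` → no match
vii. `p` → match
viii. `qprqp` → no match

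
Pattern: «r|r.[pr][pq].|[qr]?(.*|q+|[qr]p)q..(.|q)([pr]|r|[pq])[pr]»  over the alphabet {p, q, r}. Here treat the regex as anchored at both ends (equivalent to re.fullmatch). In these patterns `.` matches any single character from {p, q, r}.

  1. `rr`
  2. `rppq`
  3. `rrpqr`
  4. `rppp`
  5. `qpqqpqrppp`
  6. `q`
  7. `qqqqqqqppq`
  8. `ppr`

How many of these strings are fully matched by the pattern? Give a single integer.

1

1 → no match
2 → no match
3 → match
4 → no match
5 → no match
6 → no match
7 → no match
8 → no match
Total matched: 1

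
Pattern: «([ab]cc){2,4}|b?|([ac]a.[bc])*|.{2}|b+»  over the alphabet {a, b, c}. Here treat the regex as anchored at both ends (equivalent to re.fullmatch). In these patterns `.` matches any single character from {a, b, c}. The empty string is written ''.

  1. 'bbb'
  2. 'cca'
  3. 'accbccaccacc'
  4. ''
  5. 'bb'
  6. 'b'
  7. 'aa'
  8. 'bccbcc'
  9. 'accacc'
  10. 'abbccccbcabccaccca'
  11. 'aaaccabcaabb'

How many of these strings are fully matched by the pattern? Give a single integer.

1 → match
2 → no match
3 → match
4 → match
5 → match
6 → match
7 → match
8 → match
9 → match
10 → no match
11 → match
Total matched: 9

9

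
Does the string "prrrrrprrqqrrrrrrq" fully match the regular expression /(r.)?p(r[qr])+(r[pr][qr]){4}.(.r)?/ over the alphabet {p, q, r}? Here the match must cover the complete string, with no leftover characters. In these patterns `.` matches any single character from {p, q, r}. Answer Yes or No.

No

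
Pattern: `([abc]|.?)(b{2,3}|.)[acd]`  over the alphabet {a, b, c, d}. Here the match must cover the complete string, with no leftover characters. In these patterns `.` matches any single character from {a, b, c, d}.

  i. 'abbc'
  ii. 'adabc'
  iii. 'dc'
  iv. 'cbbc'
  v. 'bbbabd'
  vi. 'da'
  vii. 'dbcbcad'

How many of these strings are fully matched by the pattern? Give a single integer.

i → match
ii → no match
iii → match
iv → match
v → no match
vi → match
vii → no match
Total matched: 4

4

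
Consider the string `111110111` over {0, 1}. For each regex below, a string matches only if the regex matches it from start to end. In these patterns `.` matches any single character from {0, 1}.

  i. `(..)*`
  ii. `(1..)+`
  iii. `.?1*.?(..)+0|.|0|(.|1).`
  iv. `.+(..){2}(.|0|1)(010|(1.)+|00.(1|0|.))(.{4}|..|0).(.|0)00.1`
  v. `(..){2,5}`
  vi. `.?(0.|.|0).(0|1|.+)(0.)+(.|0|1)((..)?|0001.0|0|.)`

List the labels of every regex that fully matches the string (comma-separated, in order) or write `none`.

ii, vi

i → no match
ii → match
iii → no match
iv → no match
v → no match
vi → match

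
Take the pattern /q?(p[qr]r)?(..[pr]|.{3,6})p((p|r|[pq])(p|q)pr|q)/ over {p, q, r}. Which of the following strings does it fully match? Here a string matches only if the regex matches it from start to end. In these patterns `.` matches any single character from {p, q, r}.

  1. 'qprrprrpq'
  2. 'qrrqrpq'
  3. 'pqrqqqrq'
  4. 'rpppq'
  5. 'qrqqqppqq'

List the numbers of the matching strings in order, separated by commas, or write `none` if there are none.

1 → match
2 → match
3 → no match
4 → match
5 → no match

1, 2, 4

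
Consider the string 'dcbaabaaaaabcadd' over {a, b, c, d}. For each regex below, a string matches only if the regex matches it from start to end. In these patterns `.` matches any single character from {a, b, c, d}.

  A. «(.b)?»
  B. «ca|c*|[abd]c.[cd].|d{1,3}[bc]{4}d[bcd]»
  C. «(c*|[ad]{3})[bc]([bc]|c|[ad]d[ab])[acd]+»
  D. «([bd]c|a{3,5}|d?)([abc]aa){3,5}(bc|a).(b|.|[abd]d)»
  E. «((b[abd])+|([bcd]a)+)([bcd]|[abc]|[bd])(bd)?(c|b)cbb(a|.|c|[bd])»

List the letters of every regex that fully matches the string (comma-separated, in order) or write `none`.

A → no match
B → no match
C → no match
D → match
E → no match

D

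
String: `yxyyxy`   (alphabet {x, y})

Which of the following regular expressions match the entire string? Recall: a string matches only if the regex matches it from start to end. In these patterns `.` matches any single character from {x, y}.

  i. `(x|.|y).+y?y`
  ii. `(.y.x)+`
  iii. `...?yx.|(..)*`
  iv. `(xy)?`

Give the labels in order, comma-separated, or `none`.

i → match
ii → no match — must end with `x`
iii → match
iv → no match

i, iii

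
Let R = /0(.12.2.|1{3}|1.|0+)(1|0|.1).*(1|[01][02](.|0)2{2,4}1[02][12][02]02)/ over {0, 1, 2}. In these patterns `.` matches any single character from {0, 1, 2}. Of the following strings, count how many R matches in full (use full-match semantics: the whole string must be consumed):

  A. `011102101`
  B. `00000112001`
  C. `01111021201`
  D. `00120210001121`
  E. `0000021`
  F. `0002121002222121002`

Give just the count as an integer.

6

A → match
B → match
C → match
D → match
E → match
F → match
Total matched: 6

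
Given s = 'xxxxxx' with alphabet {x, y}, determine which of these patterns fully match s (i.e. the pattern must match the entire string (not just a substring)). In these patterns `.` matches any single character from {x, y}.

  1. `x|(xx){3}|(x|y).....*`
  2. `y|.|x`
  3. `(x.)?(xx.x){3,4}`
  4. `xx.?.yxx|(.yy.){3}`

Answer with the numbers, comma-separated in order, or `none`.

1

1 → match
2 → no match
3 → no match
4 → no match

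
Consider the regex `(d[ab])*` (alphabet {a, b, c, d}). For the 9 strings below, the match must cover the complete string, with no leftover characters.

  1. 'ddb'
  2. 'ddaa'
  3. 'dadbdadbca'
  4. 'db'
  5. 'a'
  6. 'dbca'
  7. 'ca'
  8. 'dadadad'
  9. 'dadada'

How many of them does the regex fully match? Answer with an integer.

1. 'ddb' → no match
2. 'ddaa' → no match
3. 'dadbdadbca' → no match
4. 'db' → match
5. 'a' → no match
6. 'dbca' → no match
7. 'ca' → no match
8. 'dadadad' → no match
9. 'dadada' → match
Total matched: 2

2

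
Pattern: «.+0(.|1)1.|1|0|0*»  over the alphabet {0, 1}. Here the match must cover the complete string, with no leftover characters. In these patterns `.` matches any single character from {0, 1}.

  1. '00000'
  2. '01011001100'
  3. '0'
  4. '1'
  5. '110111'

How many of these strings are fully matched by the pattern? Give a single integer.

4

1 → match
2 → no match
3 → match
4 → match
5 → match
Total matched: 4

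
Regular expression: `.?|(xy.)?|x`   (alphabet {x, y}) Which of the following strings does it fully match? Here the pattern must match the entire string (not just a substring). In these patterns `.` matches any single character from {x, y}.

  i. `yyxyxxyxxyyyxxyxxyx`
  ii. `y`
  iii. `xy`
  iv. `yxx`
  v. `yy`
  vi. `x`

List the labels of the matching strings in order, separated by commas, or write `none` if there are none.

i → no match
ii. `y` → match
iii. `xy` → no match
iv. `yxx` → no match
v. `yy` → no match
vi. `x` → match

ii, vi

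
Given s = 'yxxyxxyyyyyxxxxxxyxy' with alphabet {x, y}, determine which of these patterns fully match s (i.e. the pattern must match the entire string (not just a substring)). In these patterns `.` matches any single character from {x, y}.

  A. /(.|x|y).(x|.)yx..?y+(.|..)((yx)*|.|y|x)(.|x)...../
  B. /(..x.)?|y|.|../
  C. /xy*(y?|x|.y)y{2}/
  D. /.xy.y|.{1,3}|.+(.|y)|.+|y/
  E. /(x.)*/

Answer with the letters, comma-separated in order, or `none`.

A → match
B → no match
C → no match — must start with 'x'
D → match
E → no match

A, D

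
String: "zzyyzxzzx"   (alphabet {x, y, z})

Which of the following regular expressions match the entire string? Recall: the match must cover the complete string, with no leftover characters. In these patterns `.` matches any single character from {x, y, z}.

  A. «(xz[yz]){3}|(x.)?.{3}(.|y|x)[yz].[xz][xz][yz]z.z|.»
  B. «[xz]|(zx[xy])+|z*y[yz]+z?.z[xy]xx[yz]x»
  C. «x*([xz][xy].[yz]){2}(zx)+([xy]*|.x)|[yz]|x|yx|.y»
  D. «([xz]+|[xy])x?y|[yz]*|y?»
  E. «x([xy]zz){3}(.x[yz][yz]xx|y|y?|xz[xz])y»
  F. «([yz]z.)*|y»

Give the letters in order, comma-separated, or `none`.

F

A → no match
B → no match
C → no match
D → no match
E → no match — must start with "x"
F → match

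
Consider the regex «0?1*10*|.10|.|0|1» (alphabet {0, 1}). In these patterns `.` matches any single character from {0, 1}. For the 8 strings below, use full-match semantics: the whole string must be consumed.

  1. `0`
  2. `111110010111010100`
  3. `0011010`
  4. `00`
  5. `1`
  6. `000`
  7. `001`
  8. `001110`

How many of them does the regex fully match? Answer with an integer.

2

1 → match
2 → no match
3 → no match
4 → no match
5 → match
6 → no match
7 → no match
8 → no match
Total matched: 2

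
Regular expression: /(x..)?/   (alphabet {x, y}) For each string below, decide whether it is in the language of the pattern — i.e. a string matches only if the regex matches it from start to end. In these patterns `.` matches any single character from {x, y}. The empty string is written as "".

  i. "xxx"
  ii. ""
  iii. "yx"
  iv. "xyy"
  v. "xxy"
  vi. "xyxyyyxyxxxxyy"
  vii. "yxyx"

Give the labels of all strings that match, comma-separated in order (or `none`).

i, ii, iv, v

i → match
ii → match
iii → no match
iv → match
v → match
vi → no match
vii → no match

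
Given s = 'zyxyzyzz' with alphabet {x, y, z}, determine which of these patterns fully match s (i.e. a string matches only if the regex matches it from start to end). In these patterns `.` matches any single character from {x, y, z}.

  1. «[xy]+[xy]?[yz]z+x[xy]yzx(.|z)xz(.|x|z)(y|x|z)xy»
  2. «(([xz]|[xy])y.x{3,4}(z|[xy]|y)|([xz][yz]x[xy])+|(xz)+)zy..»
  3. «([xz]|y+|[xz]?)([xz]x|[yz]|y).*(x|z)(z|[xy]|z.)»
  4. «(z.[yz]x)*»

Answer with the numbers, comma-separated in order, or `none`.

1 → no match — must end with 'xy'
2 → match
3 → match
4 → no match

2, 3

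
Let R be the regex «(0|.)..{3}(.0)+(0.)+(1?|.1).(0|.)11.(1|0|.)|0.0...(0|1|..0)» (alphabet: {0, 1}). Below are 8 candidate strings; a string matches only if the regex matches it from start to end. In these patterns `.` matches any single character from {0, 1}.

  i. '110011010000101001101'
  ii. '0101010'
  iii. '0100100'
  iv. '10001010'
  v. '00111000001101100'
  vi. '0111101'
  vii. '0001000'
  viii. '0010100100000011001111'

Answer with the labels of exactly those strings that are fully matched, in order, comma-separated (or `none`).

i → match
ii → match
iii → match
iv → no match
v → match
vi → no match
vii → match
viii → match

i, ii, iii, v, vii, viii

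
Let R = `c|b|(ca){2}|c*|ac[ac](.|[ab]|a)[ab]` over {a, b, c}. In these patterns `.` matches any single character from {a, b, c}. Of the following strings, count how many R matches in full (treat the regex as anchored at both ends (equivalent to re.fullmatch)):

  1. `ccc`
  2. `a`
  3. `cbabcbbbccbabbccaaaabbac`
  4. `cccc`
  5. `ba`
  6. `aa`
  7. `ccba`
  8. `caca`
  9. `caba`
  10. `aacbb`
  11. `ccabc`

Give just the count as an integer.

1 → match
2 → no match
3 → no match
4 → match
5 → no match
6 → no match
7 → no match
8 → match
9 → no match
10 → no match
11 → no match
Total matched: 3

3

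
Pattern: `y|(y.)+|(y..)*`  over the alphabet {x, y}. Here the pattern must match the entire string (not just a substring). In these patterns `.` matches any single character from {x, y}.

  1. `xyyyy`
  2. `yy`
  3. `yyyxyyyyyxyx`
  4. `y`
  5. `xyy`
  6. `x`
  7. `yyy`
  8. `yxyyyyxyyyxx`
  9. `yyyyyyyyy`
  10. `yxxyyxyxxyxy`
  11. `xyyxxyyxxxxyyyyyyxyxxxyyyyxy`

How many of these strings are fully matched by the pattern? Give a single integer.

6

1 → no match
2 → match
3 → match
4 → match
5 → no match
6 → no match
7 → match
8 → no match
9 → match
10 → match
11 → no match
Total matched: 6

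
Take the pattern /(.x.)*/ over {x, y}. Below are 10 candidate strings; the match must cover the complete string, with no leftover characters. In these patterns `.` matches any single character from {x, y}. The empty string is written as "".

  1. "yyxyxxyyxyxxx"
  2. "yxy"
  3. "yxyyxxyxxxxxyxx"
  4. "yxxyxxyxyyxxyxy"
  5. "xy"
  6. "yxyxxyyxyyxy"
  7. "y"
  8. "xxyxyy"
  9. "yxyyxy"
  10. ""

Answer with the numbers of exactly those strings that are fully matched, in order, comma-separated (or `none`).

2, 3, 4, 6, 9, 10

1 → no match
2 → match
3 → match
4 → match
5 → no match
6 → match
7 → no match
8 → no match
9 → match
10 → match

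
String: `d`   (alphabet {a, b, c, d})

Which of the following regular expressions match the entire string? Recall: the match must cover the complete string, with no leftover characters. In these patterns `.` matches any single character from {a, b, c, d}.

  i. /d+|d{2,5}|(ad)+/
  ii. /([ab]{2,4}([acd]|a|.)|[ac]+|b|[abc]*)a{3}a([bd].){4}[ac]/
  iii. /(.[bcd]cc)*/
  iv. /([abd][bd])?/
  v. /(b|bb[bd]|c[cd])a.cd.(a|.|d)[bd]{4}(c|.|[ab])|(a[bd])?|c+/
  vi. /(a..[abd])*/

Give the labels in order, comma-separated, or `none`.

i → match
ii → no match
iii → no match
iv → no match
v → no match
vi → no match

i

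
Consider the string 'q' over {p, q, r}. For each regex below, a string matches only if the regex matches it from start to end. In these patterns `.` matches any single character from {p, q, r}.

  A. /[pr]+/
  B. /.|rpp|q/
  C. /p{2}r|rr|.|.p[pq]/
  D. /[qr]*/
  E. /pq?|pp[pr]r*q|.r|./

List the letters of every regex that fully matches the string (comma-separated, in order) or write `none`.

B, C, D, E

A → no match
B → match
C → match
D → match
E → match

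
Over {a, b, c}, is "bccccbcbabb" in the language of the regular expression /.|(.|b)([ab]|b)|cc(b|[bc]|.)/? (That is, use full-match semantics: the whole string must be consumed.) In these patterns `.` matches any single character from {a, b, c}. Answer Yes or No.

No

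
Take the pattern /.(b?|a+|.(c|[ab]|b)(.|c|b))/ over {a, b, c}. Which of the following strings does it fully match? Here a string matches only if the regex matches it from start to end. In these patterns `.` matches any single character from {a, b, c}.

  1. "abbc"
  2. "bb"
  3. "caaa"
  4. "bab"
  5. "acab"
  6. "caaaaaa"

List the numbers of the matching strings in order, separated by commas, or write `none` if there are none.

1, 2, 3, 5, 6

1. "abbc" → match
2. "bb" → match
3. "caaa" → match
4. "bab" → no match
5. "acab" → match
6. "caaaaaa" → match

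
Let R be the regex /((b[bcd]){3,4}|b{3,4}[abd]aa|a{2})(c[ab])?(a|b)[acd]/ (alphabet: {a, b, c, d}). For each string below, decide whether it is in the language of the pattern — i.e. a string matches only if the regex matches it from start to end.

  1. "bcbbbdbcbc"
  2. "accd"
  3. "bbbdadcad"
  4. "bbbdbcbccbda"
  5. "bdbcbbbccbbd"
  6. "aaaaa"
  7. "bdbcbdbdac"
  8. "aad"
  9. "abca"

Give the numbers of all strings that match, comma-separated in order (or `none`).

1, 5, 7

1. "bcbbbdbcbc" → match
2. "accd" → no match
3. "bbbdadcad" → no match
4. "bbbdbcbccbda" → no match
5. "bdbcbbbccbbd" → match
6. "aaaaa" → no match
7. "bdbcbdbdac" → match
8. "aad" → no match
9. "abca" → no match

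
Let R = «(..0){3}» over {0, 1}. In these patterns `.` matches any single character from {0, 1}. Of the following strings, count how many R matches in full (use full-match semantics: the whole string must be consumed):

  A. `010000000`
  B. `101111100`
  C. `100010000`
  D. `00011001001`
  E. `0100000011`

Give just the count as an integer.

A → match
B → no match
C → match
D → no match — must end with `0`
E → no match — must end with `0`
Total matched: 2

2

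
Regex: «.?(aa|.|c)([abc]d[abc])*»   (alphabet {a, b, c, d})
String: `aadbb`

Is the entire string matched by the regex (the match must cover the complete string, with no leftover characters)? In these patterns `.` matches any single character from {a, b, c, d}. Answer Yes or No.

No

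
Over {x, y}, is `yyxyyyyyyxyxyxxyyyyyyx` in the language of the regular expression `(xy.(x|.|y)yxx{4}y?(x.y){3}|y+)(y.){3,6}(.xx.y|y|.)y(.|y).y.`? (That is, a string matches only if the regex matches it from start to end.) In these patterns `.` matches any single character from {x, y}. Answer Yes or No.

No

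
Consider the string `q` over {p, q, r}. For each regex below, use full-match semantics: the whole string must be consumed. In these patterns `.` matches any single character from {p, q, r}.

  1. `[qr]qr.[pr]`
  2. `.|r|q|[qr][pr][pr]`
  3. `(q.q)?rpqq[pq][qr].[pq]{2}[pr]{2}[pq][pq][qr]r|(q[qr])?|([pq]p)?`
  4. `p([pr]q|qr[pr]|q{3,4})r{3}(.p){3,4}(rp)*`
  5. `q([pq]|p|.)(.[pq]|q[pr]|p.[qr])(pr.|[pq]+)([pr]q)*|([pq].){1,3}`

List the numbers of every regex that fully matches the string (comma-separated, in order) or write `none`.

1 → no match
2 → match
3 → no match
4 → no match — must start with `p`
5 → no match

2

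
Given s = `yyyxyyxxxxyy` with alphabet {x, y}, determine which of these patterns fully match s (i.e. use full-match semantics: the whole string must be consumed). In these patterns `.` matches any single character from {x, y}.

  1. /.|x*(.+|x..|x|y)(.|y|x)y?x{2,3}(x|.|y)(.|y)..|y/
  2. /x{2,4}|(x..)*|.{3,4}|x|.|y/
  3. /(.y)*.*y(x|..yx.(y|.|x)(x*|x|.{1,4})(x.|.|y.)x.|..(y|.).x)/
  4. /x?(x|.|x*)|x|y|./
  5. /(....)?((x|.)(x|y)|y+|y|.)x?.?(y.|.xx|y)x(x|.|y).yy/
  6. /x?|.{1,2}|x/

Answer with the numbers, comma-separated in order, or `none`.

1 → match
2 → no match
3 → no match
4 → no match
5 → match
6 → no match

1, 5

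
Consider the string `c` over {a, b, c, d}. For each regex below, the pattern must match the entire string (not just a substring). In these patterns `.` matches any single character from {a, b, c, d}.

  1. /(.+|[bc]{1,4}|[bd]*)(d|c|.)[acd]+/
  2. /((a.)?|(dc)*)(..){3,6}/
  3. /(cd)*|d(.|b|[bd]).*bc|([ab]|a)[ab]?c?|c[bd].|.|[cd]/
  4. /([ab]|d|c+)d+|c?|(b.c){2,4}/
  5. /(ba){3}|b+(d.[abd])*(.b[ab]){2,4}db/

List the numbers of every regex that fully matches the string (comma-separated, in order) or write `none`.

3, 4

1 → no match
2 → no match
3 → match
4 → match
5 → no match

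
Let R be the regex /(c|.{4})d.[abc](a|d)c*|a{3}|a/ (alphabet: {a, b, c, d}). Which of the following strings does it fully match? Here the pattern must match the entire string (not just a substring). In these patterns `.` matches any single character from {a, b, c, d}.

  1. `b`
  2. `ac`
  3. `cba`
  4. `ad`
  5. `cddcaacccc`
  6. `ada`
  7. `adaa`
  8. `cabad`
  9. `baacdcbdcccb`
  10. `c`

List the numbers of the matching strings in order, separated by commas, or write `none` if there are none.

1. `b` → no match
2. `ac` → no match
3. `cba` → no match
4. `ad` → no match
5. `cddcaacccc` → no match
6. `ada` → no match
7. `adaa` → no match
8. `cabad` → no match
9. `baacdcbdcccb` → no match
10. `c` → no match

none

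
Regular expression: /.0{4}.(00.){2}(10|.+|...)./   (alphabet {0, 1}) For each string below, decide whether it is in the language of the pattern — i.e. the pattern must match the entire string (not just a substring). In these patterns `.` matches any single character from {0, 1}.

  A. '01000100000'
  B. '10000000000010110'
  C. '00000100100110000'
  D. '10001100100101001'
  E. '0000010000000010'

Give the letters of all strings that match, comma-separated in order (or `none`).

B, C, E

A → no match
B → match
C → match
D → no match
E → match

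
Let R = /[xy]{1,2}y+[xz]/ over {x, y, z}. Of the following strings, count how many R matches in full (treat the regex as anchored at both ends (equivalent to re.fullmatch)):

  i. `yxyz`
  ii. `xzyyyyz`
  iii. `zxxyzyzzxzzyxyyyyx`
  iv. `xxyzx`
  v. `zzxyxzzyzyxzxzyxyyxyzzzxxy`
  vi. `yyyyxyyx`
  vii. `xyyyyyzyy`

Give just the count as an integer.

i. `yxyz` → match
ii. `xzyyyyz` → no match
iii → no match
iv. `xxyzx` → no match
v → no match
vi. `yyyyxyyx` → no match
vii. `xyyyyyzyy` → no match
Total matched: 1

1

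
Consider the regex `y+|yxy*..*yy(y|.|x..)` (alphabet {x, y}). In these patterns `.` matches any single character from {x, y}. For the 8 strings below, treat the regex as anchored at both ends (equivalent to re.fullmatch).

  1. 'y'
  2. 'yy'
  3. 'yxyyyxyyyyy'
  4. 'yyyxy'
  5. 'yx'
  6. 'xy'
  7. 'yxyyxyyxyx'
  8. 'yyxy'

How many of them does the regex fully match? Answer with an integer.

1 → match
2 → match
3 → match
4 → no match
5 → no match
6 → no match
7 → match
8 → no match
Total matched: 4

4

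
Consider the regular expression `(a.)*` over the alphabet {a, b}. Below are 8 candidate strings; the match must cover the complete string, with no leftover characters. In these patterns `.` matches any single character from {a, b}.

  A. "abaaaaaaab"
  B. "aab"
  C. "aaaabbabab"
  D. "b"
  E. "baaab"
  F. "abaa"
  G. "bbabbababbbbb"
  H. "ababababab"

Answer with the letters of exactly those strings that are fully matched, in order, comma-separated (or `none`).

A → match
B → no match
C → no match
D → no match
E → no match
F → match
G → no match
H → match

A, F, H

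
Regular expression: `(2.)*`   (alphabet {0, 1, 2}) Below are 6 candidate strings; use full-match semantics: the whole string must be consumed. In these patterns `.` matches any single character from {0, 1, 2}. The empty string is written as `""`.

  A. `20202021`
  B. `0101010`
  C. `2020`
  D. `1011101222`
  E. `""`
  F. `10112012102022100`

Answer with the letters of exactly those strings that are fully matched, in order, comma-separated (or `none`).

A → match
B → no match
C → match
D → no match
E → match
F → no match

A, C, E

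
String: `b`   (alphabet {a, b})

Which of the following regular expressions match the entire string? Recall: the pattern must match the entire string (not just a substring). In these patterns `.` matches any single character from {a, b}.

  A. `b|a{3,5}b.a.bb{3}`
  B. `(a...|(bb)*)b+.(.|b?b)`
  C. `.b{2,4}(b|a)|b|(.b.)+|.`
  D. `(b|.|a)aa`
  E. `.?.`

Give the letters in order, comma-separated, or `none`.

A → match
B → no match
C → match
D → no match — must end with `aa`
E → match

A, C, E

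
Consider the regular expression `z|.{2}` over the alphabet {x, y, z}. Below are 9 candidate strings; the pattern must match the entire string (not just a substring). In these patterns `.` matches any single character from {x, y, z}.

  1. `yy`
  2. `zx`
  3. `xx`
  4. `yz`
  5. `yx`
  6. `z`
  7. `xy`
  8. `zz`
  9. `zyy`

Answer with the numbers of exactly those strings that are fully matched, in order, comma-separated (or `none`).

1, 2, 3, 4, 5, 6, 7, 8

1 → match
2 → match
3 → match
4 → match
5 → match
6 → match
7 → match
8 → match
9 → no match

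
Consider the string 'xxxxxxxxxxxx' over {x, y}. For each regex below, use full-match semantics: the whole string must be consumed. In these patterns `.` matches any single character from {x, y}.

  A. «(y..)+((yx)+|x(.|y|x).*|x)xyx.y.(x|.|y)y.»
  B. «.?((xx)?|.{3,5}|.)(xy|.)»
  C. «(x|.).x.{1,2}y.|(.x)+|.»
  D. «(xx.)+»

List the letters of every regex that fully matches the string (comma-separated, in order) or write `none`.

A → no match — must start with 'y'
B → no match
C → match
D → match

C, D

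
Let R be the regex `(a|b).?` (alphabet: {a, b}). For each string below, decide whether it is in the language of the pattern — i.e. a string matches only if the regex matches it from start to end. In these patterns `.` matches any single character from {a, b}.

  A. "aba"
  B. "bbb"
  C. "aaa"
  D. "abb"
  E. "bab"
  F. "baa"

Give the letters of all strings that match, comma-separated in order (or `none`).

none

A → no match
B → no match
C → no match
D → no match
E → no match
F → no match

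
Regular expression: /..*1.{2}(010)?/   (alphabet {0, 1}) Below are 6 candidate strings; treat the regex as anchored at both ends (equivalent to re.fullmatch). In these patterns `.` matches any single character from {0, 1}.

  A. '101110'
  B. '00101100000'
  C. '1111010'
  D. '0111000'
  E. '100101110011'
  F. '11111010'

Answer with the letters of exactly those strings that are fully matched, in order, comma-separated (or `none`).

A, C, F

A → match
B → no match
C → match
D → no match
E → no match
F → match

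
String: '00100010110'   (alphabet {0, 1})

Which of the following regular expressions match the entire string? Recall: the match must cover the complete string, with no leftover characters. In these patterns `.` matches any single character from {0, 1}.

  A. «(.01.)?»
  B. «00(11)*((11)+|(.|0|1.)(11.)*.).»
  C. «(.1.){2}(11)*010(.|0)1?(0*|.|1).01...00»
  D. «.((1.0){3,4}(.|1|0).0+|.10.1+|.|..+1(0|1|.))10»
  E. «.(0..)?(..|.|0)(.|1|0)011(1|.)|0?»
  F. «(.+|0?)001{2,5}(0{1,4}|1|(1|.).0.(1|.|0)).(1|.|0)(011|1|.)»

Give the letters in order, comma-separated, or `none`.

E

A → no match
B → no match
C → no match — must end with '00'
D → no match
E → match
F → no match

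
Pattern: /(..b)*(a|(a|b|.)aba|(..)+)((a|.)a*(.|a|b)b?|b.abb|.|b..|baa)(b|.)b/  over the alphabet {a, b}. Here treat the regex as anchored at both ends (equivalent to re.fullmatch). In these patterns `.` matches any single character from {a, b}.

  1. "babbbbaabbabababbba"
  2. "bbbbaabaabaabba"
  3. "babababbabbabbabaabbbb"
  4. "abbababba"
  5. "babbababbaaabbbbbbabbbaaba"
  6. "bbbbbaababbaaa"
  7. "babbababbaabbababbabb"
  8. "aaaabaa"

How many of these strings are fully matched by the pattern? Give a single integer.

2

1 → no match — must end with "b"
2 → no match — must end with "b"
3 → match
4. "abbababba" → no match — must end with "b"
5 → no match — must end with "b"
6 → no match — must end with "b"
7 → match
8. "aaaabaa" → no match — must end with "b"
Total matched: 2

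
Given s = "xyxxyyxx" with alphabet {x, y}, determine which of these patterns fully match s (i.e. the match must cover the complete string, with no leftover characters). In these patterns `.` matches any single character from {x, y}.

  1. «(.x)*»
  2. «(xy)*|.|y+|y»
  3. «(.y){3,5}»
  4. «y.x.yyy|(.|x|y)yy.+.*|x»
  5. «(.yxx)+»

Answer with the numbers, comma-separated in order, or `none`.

5

1 → no match
2 → no match
3 → no match — must end with "y"
4 → no match
5 → match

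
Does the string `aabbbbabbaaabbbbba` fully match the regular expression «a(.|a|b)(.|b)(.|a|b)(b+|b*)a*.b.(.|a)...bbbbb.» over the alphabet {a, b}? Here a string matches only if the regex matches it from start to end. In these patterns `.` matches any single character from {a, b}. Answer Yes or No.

No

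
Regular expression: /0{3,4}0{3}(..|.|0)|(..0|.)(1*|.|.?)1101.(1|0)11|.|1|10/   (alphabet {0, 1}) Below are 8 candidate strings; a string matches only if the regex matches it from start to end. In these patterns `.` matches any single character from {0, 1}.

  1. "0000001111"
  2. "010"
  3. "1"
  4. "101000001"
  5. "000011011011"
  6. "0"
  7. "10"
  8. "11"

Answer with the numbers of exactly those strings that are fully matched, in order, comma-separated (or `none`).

1 → no match
2 → no match
3 → match
4 → no match
5 → match
6 → match
7 → match
8 → no match

3, 5, 6, 7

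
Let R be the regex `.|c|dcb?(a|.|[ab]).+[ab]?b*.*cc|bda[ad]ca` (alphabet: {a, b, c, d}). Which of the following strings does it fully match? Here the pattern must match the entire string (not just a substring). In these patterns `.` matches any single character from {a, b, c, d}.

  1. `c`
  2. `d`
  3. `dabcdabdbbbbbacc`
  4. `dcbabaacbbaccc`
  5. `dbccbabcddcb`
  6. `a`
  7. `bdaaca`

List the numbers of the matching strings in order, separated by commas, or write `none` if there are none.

1, 2, 4, 6, 7

1. `c` → match
2. `d` → match
3 → no match
4 → match
5. `dbccbabcddcb` → no match
6. `a` → match
7. `bdaaca` → match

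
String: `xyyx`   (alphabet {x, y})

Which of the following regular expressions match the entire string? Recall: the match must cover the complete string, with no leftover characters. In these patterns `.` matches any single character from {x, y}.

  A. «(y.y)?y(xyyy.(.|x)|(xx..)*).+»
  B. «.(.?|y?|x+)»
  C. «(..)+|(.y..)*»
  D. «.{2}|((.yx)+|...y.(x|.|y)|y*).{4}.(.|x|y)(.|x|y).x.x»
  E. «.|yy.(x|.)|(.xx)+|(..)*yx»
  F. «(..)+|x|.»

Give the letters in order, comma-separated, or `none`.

C, E, F

A → no match
B → no match
C → match
D → no match
E → match
F → match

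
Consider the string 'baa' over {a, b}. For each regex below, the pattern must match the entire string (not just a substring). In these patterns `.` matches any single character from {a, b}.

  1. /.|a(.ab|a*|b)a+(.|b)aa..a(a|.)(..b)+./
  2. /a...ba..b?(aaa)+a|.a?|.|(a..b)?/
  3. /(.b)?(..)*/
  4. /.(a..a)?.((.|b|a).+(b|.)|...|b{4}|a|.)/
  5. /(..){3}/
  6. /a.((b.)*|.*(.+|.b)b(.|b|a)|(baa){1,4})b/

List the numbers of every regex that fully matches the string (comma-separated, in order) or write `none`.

4

1 → no match
2 → no match
3 → no match
4 → match
5 → no match
6 → no match — must start with 'a'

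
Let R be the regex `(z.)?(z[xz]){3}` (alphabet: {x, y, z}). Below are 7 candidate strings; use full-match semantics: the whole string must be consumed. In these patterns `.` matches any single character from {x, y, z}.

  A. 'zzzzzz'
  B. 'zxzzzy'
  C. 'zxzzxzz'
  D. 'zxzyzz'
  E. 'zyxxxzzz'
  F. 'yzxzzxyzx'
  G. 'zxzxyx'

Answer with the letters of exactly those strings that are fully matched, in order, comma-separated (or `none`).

A. 'zzzzzz' → match
B. 'zxzzzy' → no match
C. 'zxzzxzz' → no match
D. 'zxzyzz' → no match
E. 'zyxxxzzz' → no match
F. 'yzxzzxyzx' → no match
G. 'zxzxyx' → no match

A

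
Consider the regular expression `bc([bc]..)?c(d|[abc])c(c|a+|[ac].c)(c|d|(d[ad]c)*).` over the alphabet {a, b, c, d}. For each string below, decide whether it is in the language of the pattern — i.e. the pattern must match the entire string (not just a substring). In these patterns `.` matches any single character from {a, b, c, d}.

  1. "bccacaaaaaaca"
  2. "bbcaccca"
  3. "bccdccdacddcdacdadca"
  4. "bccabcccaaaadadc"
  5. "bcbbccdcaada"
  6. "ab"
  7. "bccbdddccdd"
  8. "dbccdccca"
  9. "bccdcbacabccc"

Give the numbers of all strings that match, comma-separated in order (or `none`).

1, 5

1 → match
2 → no match — must start with "bc"
3 → no match
4 → no match
5 → match
6 → no match — must start with "bc"
7 → no match
8 → no match — must start with "bc"
9 → no match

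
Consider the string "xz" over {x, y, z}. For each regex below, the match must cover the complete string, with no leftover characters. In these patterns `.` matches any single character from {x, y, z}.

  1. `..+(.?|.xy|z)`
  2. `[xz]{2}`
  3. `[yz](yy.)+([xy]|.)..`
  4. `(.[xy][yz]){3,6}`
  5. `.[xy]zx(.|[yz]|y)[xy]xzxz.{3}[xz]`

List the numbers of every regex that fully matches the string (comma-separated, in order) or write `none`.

1, 2

1 → match
2 → match
3 → no match
4 → no match
5 → no match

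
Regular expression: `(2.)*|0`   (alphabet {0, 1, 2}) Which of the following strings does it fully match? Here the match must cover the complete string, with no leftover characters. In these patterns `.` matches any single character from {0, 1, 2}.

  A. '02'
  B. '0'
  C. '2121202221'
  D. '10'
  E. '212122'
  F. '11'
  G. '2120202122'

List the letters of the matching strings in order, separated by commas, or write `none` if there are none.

B, C, E, G

A. '02' → no match
B. '0' → match
C. '2121202221' → match
D. '10' → no match
E. '212122' → match
F. '11' → no match
G. '2120202122' → match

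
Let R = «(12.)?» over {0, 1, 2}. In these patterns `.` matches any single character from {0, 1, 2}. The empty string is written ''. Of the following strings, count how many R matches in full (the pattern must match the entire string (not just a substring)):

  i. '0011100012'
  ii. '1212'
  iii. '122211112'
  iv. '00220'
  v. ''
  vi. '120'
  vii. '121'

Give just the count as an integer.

3

i → no match
ii → no match
iii → no match
iv → no match
v → match
vi → match
vii → match
Total matched: 3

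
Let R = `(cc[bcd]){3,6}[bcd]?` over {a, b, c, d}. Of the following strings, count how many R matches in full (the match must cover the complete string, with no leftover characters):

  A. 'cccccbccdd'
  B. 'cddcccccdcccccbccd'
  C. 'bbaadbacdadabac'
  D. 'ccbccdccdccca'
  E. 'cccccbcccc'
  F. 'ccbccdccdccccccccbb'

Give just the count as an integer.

A → match
B → no match — must start with 'cc'
C → no match — must start with 'cc'
D → no match
E → match
F → match
Total matched: 3

3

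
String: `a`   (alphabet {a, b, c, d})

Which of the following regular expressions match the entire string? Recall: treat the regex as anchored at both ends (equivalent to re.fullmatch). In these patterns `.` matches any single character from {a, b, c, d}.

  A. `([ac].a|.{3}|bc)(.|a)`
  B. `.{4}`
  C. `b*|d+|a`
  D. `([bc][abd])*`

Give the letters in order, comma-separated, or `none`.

C

A → no match
B → no match
C → match
D → no match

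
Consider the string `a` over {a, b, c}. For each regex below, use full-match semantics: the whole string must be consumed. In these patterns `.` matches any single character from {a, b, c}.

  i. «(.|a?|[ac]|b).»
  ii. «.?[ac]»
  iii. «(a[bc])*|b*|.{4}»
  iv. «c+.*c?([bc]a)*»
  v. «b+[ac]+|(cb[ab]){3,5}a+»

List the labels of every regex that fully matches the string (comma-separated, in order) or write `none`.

i, ii

i → match
ii → match
iii → no match
iv → no match — must start with `c`
v → no match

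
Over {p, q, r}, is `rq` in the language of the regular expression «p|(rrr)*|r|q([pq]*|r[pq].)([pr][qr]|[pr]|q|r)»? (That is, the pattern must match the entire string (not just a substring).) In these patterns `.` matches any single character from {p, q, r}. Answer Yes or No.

No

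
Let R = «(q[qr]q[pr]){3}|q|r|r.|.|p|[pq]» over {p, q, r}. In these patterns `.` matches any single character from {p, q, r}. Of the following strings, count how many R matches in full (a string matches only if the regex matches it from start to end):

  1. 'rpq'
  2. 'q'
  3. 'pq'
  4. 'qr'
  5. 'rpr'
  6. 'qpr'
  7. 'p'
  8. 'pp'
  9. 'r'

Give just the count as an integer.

1 → no match
2 → match
3 → no match
4 → no match
5 → no match
6 → no match
7 → match
8 → no match
9 → match
Total matched: 3

3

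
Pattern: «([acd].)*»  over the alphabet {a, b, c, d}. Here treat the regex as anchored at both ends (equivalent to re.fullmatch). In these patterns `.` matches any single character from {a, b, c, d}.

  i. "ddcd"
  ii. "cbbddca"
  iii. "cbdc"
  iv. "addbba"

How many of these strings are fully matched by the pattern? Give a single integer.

i → match
ii → no match
iii → match
iv → no match
Total matched: 2

2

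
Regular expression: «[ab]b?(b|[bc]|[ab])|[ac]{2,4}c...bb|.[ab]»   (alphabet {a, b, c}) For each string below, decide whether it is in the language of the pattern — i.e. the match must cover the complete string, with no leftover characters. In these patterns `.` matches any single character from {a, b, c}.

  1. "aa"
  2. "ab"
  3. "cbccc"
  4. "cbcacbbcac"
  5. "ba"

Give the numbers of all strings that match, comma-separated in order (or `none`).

1, 2, 5

1 → match
2 → match
3 → no match
4 → no match
5 → match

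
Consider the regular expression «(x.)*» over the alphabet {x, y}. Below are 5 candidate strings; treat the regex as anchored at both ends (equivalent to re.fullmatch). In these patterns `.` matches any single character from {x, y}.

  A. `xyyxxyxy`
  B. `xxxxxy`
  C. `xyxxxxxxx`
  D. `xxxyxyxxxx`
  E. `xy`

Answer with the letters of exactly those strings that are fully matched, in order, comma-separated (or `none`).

A → no match
B → match
C → no match
D → match
E → match

B, D, E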